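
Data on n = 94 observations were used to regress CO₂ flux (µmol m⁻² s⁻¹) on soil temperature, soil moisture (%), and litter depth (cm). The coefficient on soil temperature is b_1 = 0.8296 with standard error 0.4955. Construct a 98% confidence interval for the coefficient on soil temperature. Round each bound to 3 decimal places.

df = n − k − 1 = 94 − 3 − 1 = 90.
t* = t_{0.01, 90} = 2.368497.
Margin = t* × SE = 2.368497 × 0.4955 = 1.17359.
CI: 0.8296 ± 1.17359 → (-0.344, 2.003).
With 98% confidence, each one-unit increase in soil temperature is associated with a change of between -0.344 and 2.003 µmol m⁻² s⁻¹ in CO₂ flux, holding the other predictors fixed.

(-0.344, 2.003)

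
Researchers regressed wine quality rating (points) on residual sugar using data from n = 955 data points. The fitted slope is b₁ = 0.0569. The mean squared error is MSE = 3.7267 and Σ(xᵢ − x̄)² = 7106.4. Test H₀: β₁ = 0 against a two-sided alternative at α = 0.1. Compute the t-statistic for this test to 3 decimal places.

SE(b₁) = √(MSE/Sₓₓ) = √(3.7267/7106.4) = 0.0229001.
t = 0.0569 / 0.0229001 = 2.485.
df = n − 2 = 953.
Two-sided p ≈ 0.0131, which is < 0.1, so reject H₀.
There is evidence that residual sugar is associated with wine quality rating.

t = 2.485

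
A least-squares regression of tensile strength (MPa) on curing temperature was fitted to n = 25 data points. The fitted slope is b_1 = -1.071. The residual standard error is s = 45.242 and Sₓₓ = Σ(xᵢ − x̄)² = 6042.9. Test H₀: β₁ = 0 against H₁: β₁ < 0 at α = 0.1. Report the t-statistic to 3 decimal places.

SE(b_1) = s/√Sₓₓ = 45.242/√6042.9 = 0.581995.
t = -1.071 / 0.581995 = -1.840.
df = n − 2 = 23.
One-sided p ≈ 0.0393, which is < 0.1, so reject H₀.
There is evidence that the true slope on curing temperature is negative.

t = -1.840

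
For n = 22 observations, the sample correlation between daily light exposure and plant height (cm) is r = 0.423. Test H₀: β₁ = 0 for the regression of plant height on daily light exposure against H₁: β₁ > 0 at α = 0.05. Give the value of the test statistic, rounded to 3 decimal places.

t = r·√(n − 2)/√(1 − r²) = 0.423·√20/√0.821071 = 2.088.
df = n − 2 = 20.
One-sided p ≈ 0.0249, which is < 0.05, so reject H₀.
There is evidence of a linear association between daily light exposure and plant height.

t = 2.088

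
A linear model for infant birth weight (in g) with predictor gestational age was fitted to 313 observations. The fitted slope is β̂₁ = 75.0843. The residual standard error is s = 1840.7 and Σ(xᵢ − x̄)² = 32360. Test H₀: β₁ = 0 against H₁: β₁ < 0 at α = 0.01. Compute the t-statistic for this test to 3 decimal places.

t = 7.338

SE(β̂₁) = s/√Sₓₓ = 1840.7/√32360 = 10.2324.
t = 75.0843 / 10.2324 = 7.338.
df = n − 2 = 311.
One-sided p ≈ 1.0000, which is ≥ 0.01, so fail to reject H₀.
The data do not give significant evidence that the true slope on gestational age is negative.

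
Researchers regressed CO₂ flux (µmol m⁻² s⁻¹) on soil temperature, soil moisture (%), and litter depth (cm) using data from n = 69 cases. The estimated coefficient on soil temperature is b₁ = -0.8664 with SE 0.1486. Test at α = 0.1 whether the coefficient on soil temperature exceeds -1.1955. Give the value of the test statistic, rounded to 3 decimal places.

H₀: β₁ = -1.1955 vs H₁: β₁ > -1.1955.
t = (b₁ − β₁⁰)/SE = (-0.8664 − (-1.1955)) / 0.1486 = 2.215.
df = n − k − 1 = 69 − 3 − 1 = 65.
One-sided p ≈ 0.0151, which is < 0.1, so reject H₀.
There is evidence that the true slope on soil temperature exceeds -1.1955 µmol m⁻² s⁻¹ per unit, holding the other predictors fixed.

t = 2.215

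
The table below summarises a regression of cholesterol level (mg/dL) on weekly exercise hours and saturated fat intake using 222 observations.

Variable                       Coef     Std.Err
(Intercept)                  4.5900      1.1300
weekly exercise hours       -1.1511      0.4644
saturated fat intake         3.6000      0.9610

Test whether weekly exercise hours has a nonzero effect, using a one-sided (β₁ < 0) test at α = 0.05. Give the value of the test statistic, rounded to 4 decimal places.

t = -2.4787

Read off: b = -1.1511, SE = 0.4644 for weekly exercise hours.
H₀: β₁ = 0 vs H₁: β₁ < 0.
t = -1.1511 / 0.4644 = -2.4787.
df = n − k − 1 = 222 − 2 − 1 = 219.
One-sided p ≈ 0.0070, which is < 0.05, so reject H₀.
There is evidence that the true slope on weekly exercise hours is negative, holding the other predictors fixed.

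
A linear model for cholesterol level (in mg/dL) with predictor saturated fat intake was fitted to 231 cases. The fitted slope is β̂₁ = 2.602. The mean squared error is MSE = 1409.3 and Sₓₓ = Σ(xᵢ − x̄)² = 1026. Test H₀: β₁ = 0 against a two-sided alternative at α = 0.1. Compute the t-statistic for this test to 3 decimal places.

SE(β̂₁) = √(MSE/Sₓₓ) = √(1409.3/1026) = 1.172.
t = 2.602 / 1.172 = 2.220.
df = n − 2 = 229.
Two-sided p ≈ 0.0274, which is < 0.1, so reject H₀.
There is evidence that saturated fat intake is associated with cholesterol level.

t = 2.220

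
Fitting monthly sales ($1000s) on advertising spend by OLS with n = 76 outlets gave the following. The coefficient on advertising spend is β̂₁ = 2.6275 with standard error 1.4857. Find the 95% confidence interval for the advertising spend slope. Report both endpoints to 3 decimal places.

(-0.333, 5.588)

df = n − 2 = 76 − 2 = 74.
t* = t_{0.025, 74} = 1.992543.
Margin = t* × SE = 1.992543 × 1.4857 = 2.96032.
CI: 2.6275 ± 2.96032 → (-0.333, 5.588).
With 95% confidence, each one-unit increase in advertising spend is associated with a change of between -0.333 and 5.588 $1000s in monthly sales.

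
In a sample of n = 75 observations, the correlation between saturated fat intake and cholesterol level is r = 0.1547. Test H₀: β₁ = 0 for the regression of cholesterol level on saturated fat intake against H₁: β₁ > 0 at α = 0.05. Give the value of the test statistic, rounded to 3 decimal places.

t = 1.338

t = r·√(n − 2)/√(1 − r²) = 0.1547·√73/√0.976068 = 1.338.
df = n − 2 = 73.
One-sided p ≈ 0.0925, which is ≥ 0.05, so fail to reject H₀.
The data do not give significant evidence of a linear association between saturated fat intake and cholesterol level.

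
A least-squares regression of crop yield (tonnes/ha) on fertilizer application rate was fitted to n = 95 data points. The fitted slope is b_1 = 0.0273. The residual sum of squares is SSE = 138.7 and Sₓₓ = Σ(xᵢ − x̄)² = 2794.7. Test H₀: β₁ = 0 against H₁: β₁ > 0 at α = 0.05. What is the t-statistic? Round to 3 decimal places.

MSE = SSE/(n − 2) = 138.7/93 = 1.4914.
SE(b_1) = √(MSE/Sₓₓ) = √(1.4914/2794.7) = 0.0231009.
t = 0.0273 / 0.0231009 = 1.182.
df = n − 2 = 93.
One-sided p ≈ 0.1202, which is ≥ 0.05, so fail to reject H₀.
The data do not give significant evidence that the true slope on fertilizer application rate is positive.

t = 1.182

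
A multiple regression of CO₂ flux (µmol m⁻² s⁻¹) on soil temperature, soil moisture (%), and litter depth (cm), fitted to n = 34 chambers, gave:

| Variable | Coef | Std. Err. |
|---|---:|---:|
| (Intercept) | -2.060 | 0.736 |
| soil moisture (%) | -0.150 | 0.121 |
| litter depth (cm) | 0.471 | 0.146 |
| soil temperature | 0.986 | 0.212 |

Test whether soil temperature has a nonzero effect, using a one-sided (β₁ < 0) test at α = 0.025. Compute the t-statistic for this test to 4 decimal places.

t = 4.6509

Read off: b = 0.986, SE = 0.212 for soil temperature.
H₀: β₁ = 0 vs H₁: β₁ < 0.
t = 0.986 / 0.212 = 4.6509.
df = n − k − 1 = 34 − 3 − 1 = 30.
One-sided p ≈ 1.0000, which is ≥ 0.025, so fail to reject H₀.
The data do not give significant evidence that the true slope on soil temperature is negative, holding the other predictors fixed.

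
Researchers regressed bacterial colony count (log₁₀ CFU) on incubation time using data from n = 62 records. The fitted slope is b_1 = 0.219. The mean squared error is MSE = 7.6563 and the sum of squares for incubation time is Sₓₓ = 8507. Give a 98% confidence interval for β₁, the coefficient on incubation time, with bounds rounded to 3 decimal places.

SE(b_1) = √(MSE/Sₓₓ) = √(7.6563/8507) = 0.03.
df = n − 2 = 60.
t* = t_{0.01, 60} = 2.390119.
Margin = t* × SE = 2.390119 × 0.03 = 0.07170.
CI: 0.219 ± 0.07170 → (0.147, 0.291).
With 98% confidence, each one-unit increase in incubation time is associated with a change of between 0.147 and 0.291 log₁₀ CFU in bacterial colony count.

(0.147, 0.291)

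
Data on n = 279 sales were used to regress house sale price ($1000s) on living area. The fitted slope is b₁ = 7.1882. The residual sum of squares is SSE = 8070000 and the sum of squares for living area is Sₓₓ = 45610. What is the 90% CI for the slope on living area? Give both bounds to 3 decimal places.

MSE = SSE/(n − 2) = 8070000/277 = 29133.6.
SE(b₁) = √(MSE/Sₓₓ) = √(29133.6/45610) = 0.799221.
df = n − 2 = 277.
t* = t_{0.05, 277} = 1.650373.
Margin = t* × SE = 1.650373 × 0.799221 = 1.31901.
CI: 7.1882 ± 1.31901 → (5.869, 8.507).
With 90% confidence, each one-unit increase in living area is associated with a change of between 5.869 and 8.507 $1000s in house sale price.

(5.869, 8.507)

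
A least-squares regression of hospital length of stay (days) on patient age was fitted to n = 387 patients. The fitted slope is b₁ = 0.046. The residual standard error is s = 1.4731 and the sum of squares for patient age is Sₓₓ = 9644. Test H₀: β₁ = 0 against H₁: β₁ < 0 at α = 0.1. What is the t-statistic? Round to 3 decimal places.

t = 3.067

SE(b₁) = s/√Sₓₓ = 1.4731/√9644 = 0.0150004.
t = 0.046 / 0.0150004 = 3.067.
df = n − 2 = 385.
One-sided p ≈ 0.9988, which is ≥ 0.1, so fail to reject H₀.
The data do not give significant evidence that the true slope on patient age is negative.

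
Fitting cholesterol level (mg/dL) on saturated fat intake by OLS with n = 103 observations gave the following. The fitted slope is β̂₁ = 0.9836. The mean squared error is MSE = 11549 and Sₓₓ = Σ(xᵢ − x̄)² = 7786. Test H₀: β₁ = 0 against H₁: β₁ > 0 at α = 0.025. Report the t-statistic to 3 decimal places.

t = 0.808

SE(β̂₁) = √(MSE/Sₓₓ) = √(11549/7786) = 1.21791.
t = 0.9836 / 1.21791 = 0.808.
df = n − 2 = 101.
One-sided p ≈ 0.2106, which is ≥ 0.025, so fail to reject H₀.
The data do not give significant evidence that the true slope on saturated fat intake is positive.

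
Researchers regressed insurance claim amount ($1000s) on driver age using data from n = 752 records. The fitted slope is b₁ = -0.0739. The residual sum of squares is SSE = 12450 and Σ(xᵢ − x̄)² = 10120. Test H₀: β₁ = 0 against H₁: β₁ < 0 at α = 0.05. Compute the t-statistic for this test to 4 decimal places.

t = -1.8247

MSE = SSE/(n − 2) = 12450/750 = 16.6.
SE(b₁) = √(MSE/Sₓₓ) = √(16.6/10120) = 0.0405008.
t = -0.0739 / 0.0405008 = -1.8247.
df = n − 2 = 750.
One-sided p ≈ 0.0342, which is < 0.05, so reject H₀.
There is evidence that the true slope on driver age is negative.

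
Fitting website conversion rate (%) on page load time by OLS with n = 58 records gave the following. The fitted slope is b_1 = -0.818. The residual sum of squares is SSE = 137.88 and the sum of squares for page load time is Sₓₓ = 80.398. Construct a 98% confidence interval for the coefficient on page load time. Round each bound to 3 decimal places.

MSE = SSE/(n − 2) = 137.88/56 = 2.46214.
SE(b_1) = √(MSE/Sₓₓ) = √(2.46214/80.398) = 0.174998.
df = n − 2 = 56.
t* = t_{0.01, 56} = 2.394801.
Margin = t* × SE = 2.394801 × 0.174998 = 0.41909.
CI: -0.818 ± 0.41909 → (-1.237, -0.399).
With 98% confidence, each one-unit increase in page load time is associated with a change of between -1.237 and -0.399 % in website conversion rate.

(-1.237, -0.399)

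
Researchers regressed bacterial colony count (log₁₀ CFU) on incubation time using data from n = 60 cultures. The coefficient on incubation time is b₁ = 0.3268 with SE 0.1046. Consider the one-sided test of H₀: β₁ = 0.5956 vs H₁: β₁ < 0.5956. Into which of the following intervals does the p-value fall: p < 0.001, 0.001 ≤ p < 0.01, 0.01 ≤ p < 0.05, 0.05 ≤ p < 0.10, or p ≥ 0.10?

t = (0.3268 − 0.5956) / 0.1046 = -2.570.
df = n − 2 = 60 − 2 = 58.
One-sided p = P(T_{58} < t) ≈ 0.0064.
So 0.001 ≤ p < 0.01.

0.001 ≤ p < 0.01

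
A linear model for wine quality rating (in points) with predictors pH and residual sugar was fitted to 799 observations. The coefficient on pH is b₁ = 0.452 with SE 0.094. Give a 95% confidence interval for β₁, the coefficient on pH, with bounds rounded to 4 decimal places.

df = n − k − 1 = 799 − 2 − 1 = 796.
t* = t_{0.025, 796} = 1.962949.
Margin = t* × SE = 1.962949 × 0.094 = 0.184517.
CI: 0.452 ± 0.184517 → (0.2675, 0.6365).
With 95% confidence, each one-unit increase in pH is associated with a change of between 0.2675 and 0.6365 points in wine quality rating, holding the other predictors fixed.

(0.2675, 0.6365)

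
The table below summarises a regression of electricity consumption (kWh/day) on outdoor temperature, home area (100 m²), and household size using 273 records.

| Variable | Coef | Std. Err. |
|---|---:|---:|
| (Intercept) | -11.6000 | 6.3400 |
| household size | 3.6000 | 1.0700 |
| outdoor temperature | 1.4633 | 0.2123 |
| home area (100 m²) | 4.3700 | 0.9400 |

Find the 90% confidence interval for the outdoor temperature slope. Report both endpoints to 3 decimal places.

Read off: b = 1.4633, SE = 0.2123 for outdoor temperature.
df = n − k − 1 = 273 − 3 − 1 = 269.
t* = t_{0.05, 269} = 1.650538.
Margin = t* × SE = 1.650538 × 0.2123 = 0.35041.
CI: 1.4633 ± 0.35041 → (1.113, 1.814).

(1.113, 1.814)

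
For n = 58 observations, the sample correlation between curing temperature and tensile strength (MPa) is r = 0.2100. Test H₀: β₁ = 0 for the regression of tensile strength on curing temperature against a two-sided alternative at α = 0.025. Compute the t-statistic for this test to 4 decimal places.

t = 1.6073

t = r·√(n − 2)/√(1 − r²) = 0.2100·√56/√0.9559 = 1.6073.
df = n − 2 = 56.
Two-sided p ≈ 0.1136, which is ≥ 0.025, so fail to reject H₀.
The data do not give significant evidence of a linear association between curing temperature and tensile strength.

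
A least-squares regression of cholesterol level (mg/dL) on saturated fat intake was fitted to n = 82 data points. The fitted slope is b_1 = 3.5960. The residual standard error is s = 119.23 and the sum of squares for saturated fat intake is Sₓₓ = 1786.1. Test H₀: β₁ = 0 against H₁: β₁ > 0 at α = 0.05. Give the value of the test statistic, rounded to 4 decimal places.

t = 1.2746

SE(b_1) = s/√Sₓₓ = 119.23/√1786.1 = 2.82119.
t = 3.5960 / 2.82119 = 1.2746.
df = n − 2 = 80.
One-sided p ≈ 0.1031, which is ≥ 0.05, so fail to reject H₀.
The data do not give significant evidence that the true slope on saturated fat intake is positive.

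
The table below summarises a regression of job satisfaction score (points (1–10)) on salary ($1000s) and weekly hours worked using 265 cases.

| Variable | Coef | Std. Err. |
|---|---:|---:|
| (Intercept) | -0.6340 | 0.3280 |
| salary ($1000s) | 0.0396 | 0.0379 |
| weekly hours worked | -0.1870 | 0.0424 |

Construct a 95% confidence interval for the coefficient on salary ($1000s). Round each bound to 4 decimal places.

(-0.0350, 0.1142)

Read off: b = 0.0396, SE = 0.0379 for salary ($1000s).
df = n − k − 1 = 265 − 2 − 1 = 262.
t* = t_{0.025, 262} = 1.96906.
Margin = t* × SE = 1.96906 × 0.0379 = 0.074627.
CI: 0.0396 ± 0.074627 → (-0.0350, 0.1142).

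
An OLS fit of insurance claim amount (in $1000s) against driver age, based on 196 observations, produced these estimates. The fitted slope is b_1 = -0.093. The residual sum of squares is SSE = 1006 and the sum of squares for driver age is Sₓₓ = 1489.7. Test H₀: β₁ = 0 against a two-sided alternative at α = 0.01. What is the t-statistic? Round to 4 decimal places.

MSE = SSE/(n − 2) = 1006/194 = 5.18557.
SE(b_1) = √(MSE/Sₓₓ) = √(5.18557/1489.7) = 0.0589996.
t = -0.093 / 0.0589996 = -1.5763.
df = n − 2 = 194.
Two-sided p ≈ 0.1166, which is ≥ 0.01, so fail to reject H₀.
The data do not give significant evidence of an association between driver age and insurance claim amount.

t = -1.5763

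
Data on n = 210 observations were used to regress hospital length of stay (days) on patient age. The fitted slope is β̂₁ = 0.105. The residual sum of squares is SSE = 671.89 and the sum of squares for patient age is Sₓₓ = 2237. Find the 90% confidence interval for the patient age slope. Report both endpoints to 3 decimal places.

(0.042, 0.168)

MSE = SSE/(n − 2) = 671.89/208 = 3.23024.
SE(β̂₁) = √(MSE/Sₓₓ) = √(3.23024/2237) = 0.0380001.
df = n − 2 = 208.
t* = t_{0.05, 208} = 1.652212.
Margin = t* × SE = 1.652212 × 0.0380001 = 0.06278.
CI: 0.105 ± 0.06278 → (0.042, 0.168).
With 90% confidence, each one-unit increase in patient age is associated with a change of between 0.042 and 0.168 days in hospital length of stay.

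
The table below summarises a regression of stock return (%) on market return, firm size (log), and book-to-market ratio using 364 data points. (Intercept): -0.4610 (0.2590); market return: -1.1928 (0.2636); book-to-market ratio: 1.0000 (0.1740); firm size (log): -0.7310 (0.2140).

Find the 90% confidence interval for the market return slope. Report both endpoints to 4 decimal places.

Read off: b = -1.1928, SE = 0.2636 for market return.
df = n − k − 1 = 364 − 3 − 1 = 360.
t* = t_{0.05, 360} = 1.649097.
Margin = t* × SE = 1.649097 × 0.2636 = 0.434702.
CI: -1.1928 ± 0.434702 → (-1.6275, -0.7581).

(-1.6275, -0.7581)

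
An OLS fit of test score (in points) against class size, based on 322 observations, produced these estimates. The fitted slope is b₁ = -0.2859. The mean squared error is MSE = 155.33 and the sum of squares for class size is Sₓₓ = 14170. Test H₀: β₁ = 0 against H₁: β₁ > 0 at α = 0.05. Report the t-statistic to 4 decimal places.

SE(b₁) = √(MSE/Sₓₓ) = √(155.33/14170) = 0.104699.
t = -0.2859 / 0.104699 = -2.7307.
df = n − 2 = 320.
One-sided p ≈ 0.9967, which is ≥ 0.05, so fail to reject H₀.
The data do not give significant evidence that the true slope on class size is positive.

t = -2.7307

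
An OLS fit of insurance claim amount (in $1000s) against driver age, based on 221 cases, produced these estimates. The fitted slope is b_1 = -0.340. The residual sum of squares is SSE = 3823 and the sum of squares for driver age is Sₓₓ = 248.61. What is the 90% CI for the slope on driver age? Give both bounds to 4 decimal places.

(-0.7777, 0.0977)

MSE = SSE/(n − 2) = 3823/219 = 17.4566.
SE(b_1) = √(MSE/Sₓₓ) = √(17.4566/248.61) = 0.264985.
df = n − 2 = 219.
t* = t_{0.05, 219} = 1.651841.
Margin = t* × SE = 1.651841 × 0.264985 = 0.437713.
CI: -0.340 ± 0.437713 → (-0.7777, 0.0977).
With 90% confidence, each one-unit increase in driver age is associated with a change of between -0.7777 and 0.0977 $1000s in insurance claim amount.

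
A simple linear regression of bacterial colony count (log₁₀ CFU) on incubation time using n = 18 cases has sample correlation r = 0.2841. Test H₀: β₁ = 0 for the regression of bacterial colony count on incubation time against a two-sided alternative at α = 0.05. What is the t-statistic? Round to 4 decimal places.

t = r·√(n − 2)/√(1 − r²) = 0.2841·√16/√0.919287 = 1.1852.
df = n − 2 = 16.
Two-sided p ≈ 0.2532, which is ≥ 0.05, so fail to reject H₀.
The data do not give significant evidence of a linear association between incubation time and bacterial colony count.

t = 1.1852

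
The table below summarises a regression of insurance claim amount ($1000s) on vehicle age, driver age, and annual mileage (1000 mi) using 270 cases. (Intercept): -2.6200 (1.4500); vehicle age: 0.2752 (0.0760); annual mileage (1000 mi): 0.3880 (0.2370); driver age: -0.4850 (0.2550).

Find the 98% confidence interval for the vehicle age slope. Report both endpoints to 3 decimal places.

Read off: b = 0.2752, SE = 0.0760 for vehicle age.
df = n − k − 1 = 270 − 3 − 1 = 266.
t* = t_{0.01, 266} = 2.340448.
Margin = t* × SE = 2.340448 × 0.0760 = 0.17787.
CI: 0.2752 ± 0.17787 → (0.097, 0.453).

(0.097, 0.453)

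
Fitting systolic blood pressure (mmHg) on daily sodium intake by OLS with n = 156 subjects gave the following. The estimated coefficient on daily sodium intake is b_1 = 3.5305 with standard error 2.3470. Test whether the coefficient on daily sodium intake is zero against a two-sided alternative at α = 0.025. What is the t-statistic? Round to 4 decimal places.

t = 1.5043

H₀: β₁ = 0 vs H₁: β₁ ≠ 0.
t = (b_1 − β₁⁰)/SE = 3.5305 / 2.3470 = 1.5043.
df = n − 2 = 156 − 2 = 154.
Two-sided p ≈ 0.1346, which is ≥ 0.025, so fail to reject H₀.
The data do not give significant evidence of an association between daily sodium intake and systolic blood pressure.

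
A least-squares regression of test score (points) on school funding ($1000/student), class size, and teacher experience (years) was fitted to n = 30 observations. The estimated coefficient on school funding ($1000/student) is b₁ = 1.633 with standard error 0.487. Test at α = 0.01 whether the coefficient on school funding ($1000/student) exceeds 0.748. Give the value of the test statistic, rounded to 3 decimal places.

H₀: β₁ = 0.748 vs H₁: β₁ > 0.748.
t = (b₁ − β₁⁰)/SE = (1.633 − 0.748) / 0.487 = 1.817.
df = n − k − 1 = 30 − 3 − 1 = 26.
One-sided p ≈ 0.0404, which is ≥ 0.01, so fail to reject H₀.
The data do not give significant evidence that the true slope on school funding ($1000/student) exceeds 0.748 points per unit, holding the other predictors fixed.

t = 1.817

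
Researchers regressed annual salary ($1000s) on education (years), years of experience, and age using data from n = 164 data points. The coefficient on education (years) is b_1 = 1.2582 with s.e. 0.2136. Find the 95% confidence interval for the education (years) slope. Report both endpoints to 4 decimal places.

df = n − k − 1 = 164 − 3 − 1 = 160.
t* = t_{0.025, 160} = 1.974902.
Margin = t* × SE = 1.974902 × 0.2136 = 0.421839.
CI: 1.2582 ± 0.421839 → (0.8364, 1.6800).
With 95% confidence, each one-unit increase in education (years) is associated with a change of between 0.8364 and 1.6800 $1000s in annual salary, holding the other predictors fixed.

(0.8364, 1.6800)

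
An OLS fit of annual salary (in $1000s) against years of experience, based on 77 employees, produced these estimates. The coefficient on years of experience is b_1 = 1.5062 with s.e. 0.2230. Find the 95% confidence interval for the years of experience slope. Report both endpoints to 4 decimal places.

(1.0620, 1.9504)

df = n − 2 = 77 − 2 = 75.
t* = t_{0.025, 75} = 1.992102.
Margin = t* × SE = 1.992102 × 0.2230 = 0.444239.
CI: 1.5062 ± 0.444239 → (1.0620, 1.9504).
With 95% confidence, each one-unit increase in years of experience is associated with a change of between 1.0620 and 1.9504 $1000s in annual salary.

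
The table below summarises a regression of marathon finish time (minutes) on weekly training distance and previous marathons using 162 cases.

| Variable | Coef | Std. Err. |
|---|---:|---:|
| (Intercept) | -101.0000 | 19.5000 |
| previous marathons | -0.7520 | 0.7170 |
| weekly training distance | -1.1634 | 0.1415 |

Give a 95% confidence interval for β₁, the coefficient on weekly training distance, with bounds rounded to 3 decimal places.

Read off: b = -1.1634, SE = 0.1415 for weekly training distance.
df = n − k − 1 = 162 − 2 − 1 = 159.
t* = t_{0.025, 159} = 1.974996.
Margin = t* × SE = 1.974996 × 0.1415 = 0.27946.
CI: -1.1634 ± 0.27946 → (-1.443, -0.884).

(-1.443, -0.884)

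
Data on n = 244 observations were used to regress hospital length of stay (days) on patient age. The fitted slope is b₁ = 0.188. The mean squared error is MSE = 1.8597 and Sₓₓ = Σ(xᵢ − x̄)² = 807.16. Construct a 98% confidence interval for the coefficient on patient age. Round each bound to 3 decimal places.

(0.076, 0.300)

SE(b₁) = √(MSE/Sₓₓ) = √(1.8597/807.16) = 0.048.
df = n − 2 = 242.
t* = t_{0.01, 242} = 2.341855.
Margin = t* × SE = 2.341855 × 0.048 = 0.11241.
CI: 0.188 ± 0.11241 → (0.076, 0.300).
With 98% confidence, each one-unit increase in patient age is associated with a change of between 0.076 and 0.300 days in hospital length of stay.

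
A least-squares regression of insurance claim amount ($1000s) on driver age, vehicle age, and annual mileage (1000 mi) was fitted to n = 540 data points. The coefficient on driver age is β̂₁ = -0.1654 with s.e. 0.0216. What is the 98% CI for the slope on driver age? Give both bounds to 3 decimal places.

df = n − k − 1 = 540 − 3 − 1 = 536.
t* = t_{0.01, 536} = 2.333325.
Margin = t* × SE = 2.333325 × 0.0216 = 0.05040.
CI: -0.1654 ± 0.05040 → (-0.216, -0.115).
With 98% confidence, each one-unit increase in driver age is associated with a change of between -0.216 and -0.115 $1000s in insurance claim amount, holding the other predictors fixed.

(-0.216, -0.115)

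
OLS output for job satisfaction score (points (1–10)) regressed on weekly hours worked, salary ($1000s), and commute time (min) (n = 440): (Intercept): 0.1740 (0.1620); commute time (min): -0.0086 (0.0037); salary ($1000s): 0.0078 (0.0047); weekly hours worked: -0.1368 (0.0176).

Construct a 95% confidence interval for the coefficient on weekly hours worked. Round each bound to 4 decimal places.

(-0.1714, -0.1022)

Read off: b = -0.1368, SE = 0.0176 for weekly hours worked.
df = n − k − 1 = 440 − 3 − 1 = 436.
t* = t_{0.025, 436} = 1.96542.
Margin = t* × SE = 1.96542 × 0.0176 = 0.034591.
CI: -0.1368 ± 0.034591 → (-0.1714, -0.1022).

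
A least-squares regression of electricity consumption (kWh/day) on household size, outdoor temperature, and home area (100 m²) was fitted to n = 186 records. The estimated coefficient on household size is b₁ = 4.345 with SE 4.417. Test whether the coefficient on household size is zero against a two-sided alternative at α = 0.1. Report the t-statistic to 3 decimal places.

t = 0.984

H₀: β₁ = 0 vs H₁: β₁ ≠ 0.
t = (b₁ − β₁⁰)/SE = 4.345 / 4.417 = 0.984.
df = n − k − 1 = 186 − 3 − 1 = 182.
Two-sided p ≈ 0.3266, which is ≥ 0.1, so fail to reject H₀.
The data do not give significant evidence of an association between household size and electricity consumption, after adjusting for the other predictors.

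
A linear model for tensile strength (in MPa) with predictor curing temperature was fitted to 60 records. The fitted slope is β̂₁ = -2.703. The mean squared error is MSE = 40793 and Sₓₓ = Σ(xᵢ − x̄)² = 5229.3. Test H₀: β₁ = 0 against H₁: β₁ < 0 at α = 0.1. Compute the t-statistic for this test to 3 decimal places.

t = -0.968

SE(β̂₁) = √(MSE/Sₓₓ) = √(40793/5229.3) = 2.793.
t = -2.703 / 2.793 = -0.968.
df = n − 2 = 58.
One-sided p ≈ 0.1686, which is ≥ 0.1, so fail to reject H₀.
The data do not give significant evidence that the true slope on curing temperature is negative.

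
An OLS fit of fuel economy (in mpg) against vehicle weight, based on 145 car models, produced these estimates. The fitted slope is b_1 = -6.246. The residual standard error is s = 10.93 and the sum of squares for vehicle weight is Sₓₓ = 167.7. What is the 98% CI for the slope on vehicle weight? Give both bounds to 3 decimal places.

(-8.232, -4.260)

SE(b_1) = s/√Sₓₓ = 10.93/√167.7 = 0.844022.
df = n − 2 = 143.
t* = t_{0.01, 143} = 2.352707.
Margin = t* × SE = 2.352707 × 0.844022 = 1.98574.
CI: -6.246 ± 1.98574 → (-8.232, -4.260).
With 98% confidence, each one-unit increase in vehicle weight is associated with a change of between -8.232 and -4.260 mpg in fuel economy.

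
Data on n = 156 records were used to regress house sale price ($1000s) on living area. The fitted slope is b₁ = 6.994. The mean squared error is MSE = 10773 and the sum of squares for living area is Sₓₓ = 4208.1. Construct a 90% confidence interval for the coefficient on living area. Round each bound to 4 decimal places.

SE(b₁) = √(MSE/Sₓₓ) = √(10773/4208.1) = 1.60002.
df = n − 2 = 154.
t* = t_{0.05, 154} = 1.654808.
Margin = t* × SE = 1.654808 × 1.60002 = 2.647726.
CI: 6.994 ± 2.647726 → (4.3463, 9.6417).
With 90% confidence, each one-unit increase in living area is associated with a change of between 4.3463 and 9.6417 $1000s in house sale price.

(4.3463, 9.6417)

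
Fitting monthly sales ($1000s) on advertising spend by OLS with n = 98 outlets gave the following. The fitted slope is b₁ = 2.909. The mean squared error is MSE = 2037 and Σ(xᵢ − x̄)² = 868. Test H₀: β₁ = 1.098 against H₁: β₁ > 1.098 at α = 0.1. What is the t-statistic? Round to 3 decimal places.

t = 1.182

SE(b₁) = √(MSE/Sₓₓ) = √(2037/868) = 1.53192.
t = (2.909 − 1.098) / 1.53192 = 1.182.
df = n − 2 = 96.
One-sided p ≈ 0.1200, which is ≥ 0.1, so fail to reject H₀.
The data do not give significant evidence that the true slope on advertising spend exceeds 1.098 $1000s per unit.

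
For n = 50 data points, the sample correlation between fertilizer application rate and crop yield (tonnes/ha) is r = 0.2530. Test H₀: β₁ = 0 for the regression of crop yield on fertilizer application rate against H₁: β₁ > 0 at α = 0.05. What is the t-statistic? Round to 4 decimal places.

t = 1.8118

t = r·√(n − 2)/√(1 − r²) = 0.2530·√48/√0.935991 = 1.8118.
df = n − 2 = 48.
One-sided p ≈ 0.0381, which is < 0.05, so reject H₀.
There is evidence of a linear association between fertilizer application rate and crop yield.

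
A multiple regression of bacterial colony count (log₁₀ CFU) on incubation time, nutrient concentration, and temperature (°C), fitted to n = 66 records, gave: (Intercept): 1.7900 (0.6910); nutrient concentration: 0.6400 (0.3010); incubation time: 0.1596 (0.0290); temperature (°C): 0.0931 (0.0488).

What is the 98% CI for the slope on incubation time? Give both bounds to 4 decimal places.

Read off: b = 0.1596, SE = 0.0290 for incubation time.
df = n − k − 1 = 66 − 3 − 1 = 62.
t* = t_{0.01, 62} = 2.388011.
Margin = t* × SE = 2.388011 × 0.0290 = 0.069252.
CI: 0.1596 ± 0.069252 → (0.0903, 0.2289).

(0.0903, 0.2289)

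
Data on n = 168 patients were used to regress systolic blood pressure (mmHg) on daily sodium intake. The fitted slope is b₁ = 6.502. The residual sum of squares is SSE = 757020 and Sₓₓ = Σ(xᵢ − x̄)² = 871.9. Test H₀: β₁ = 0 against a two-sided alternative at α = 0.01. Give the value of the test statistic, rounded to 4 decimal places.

MSE = SSE/(n − 2) = 757020/166 = 4560.36.
SE(b₁) = √(MSE/Sₓₓ) = √(4560.36/871.9) = 2.287.
t = 6.502 / 2.287 = 2.8430.
df = n − 2 = 166.
Two-sided p ≈ 0.0050, which is < 0.01, so reject H₀.
There is evidence that daily sodium intake is associated with systolic blood pressure.

t = 2.8430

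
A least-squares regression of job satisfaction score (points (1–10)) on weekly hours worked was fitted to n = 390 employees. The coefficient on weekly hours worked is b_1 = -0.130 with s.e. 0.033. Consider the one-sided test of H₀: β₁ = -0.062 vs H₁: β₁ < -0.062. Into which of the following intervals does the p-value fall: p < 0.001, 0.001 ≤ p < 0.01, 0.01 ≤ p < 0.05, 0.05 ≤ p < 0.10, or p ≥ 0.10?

0.01 ≤ p < 0.05

t = (-0.130 − (-0.062)) / 0.033 = -2.061.
df = n − 2 = 390 − 2 = 388.
One-sided p = P(T_{388} < t) ≈ 0.0200.
So 0.01 ≤ p < 0.05.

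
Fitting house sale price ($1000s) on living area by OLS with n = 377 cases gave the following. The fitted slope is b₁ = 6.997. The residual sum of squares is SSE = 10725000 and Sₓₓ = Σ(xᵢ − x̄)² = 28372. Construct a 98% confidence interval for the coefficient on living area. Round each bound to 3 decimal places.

MSE = SSE/(n − 2) = 10725000/375 = 28600.
SE(b₁) = √(MSE/Sₓₓ) = √(28600/28372) = 1.00401.
df = n − 2 = 375.
t* = t_{0.01, 375} = 2.336333.
Margin = t* × SE = 2.336333 × 1.00401 = 2.34570.
CI: 6.997 ± 2.34570 → (4.651, 9.343).
With 98% confidence, each one-unit increase in living area is associated with a change of between 4.651 and 9.343 $1000s in house sale price.

(4.651, 9.343)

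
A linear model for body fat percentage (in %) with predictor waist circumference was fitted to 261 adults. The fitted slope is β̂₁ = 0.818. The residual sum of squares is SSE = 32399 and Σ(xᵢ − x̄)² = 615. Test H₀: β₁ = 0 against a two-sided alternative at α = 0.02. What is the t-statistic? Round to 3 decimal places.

t = 1.814

MSE = SSE/(n − 2) = 32399/259 = 125.093.
SE(β̂₁) = √(MSE/Sₓₓ) = √(125.093/615) = 0.451002.
t = 0.818 / 0.451002 = 1.814.
df = n − 2 = 259.
Two-sided p ≈ 0.0709, which is ≥ 0.02, so fail to reject H₀.
The data do not give significant evidence of an association between waist circumference and body fat percentage.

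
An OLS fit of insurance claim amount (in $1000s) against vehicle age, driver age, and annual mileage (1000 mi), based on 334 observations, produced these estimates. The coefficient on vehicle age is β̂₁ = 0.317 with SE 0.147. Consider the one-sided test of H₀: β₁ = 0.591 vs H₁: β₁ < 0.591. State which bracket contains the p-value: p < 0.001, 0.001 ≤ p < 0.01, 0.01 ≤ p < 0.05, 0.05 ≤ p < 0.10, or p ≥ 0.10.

t = (0.317 − 0.591) / 0.147 = -1.864.
df = n − k − 1 = 334 − 3 − 1 = 330.
One-sided p = P(T_{330} < t) ≈ 0.0316.
So 0.01 ≤ p < 0.05.

0.01 ≤ p < 0.05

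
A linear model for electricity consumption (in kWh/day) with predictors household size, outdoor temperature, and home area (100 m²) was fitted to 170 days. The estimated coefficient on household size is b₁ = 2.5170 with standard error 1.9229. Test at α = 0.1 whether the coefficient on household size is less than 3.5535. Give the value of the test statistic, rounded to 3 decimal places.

H₀: β₁ = 3.5535 vs H₁: β₁ < 3.5535.
t = (b₁ − β₁⁰)/SE = (2.5170 − 3.5535) / 1.9229 = -0.539.
df = n − k − 1 = 170 − 3 − 1 = 166.
One-sided p ≈ 0.2953, which is ≥ 0.1, so fail to reject H₀.
The data do not give significant evidence that the true slope on household size is below 3.5535 kWh/day per unit, holding the other predictors fixed.

t = -0.539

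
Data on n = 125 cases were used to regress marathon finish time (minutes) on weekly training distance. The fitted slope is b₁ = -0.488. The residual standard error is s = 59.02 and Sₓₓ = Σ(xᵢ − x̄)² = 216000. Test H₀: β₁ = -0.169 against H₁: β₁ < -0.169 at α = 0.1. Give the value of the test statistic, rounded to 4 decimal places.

t = -2.5120

SE(b₁) = s/√Sₓₓ = 59.02/√216000 = 0.126991.
t = (-0.488 − (-0.169)) / 0.126991 = -2.5120.
df = n − 2 = 123.
One-sided p ≈ 0.0067, which is < 0.1, so reject H₀.
There is evidence that the true slope on weekly training distance is below -0.169 minutes per unit.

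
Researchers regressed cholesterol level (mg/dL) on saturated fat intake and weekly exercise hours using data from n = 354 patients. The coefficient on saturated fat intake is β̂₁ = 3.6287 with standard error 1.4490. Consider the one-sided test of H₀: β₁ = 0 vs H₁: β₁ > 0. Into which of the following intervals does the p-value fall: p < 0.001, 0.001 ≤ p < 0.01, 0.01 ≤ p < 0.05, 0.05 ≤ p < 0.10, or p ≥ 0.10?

t = 3.6287 / 1.4490 = 2.504.
df = n − k − 1 = 354 − 2 − 1 = 351.
One-sided p = P(T_{351} > t) ≈ 0.0064.
So 0.001 ≤ p < 0.01.

0.001 ≤ p < 0.01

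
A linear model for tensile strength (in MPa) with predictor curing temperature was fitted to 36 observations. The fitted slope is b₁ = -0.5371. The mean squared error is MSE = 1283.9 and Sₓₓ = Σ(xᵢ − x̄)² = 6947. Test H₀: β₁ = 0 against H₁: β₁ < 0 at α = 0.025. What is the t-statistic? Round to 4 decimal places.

SE(b₁) = √(MSE/Sₓₓ) = √(1283.9/6947) = 0.4299.
t = -0.5371 / 0.4299 = -1.2494.
df = n − 2 = 34.
One-sided p ≈ 0.1100, which is ≥ 0.025, so fail to reject H₀.
The data do not give significant evidence that the true slope on curing temperature is negative.

t = -1.2494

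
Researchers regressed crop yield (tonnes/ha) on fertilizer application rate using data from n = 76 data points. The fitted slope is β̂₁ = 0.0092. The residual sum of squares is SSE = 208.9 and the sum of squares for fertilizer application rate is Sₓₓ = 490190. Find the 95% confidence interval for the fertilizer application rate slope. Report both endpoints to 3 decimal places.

MSE = SSE/(n − 2) = 208.9/74 = 2.82297.
SE(β̂₁) = √(MSE/Sₓₓ) = √(2.82297/490190) = 0.00239978.
df = n − 2 = 74.
t* = t_{0.025, 74} = 1.992543.
Margin = t* × SE = 1.992543 × 0.00239978 = 0.00478.
CI: 0.0092 ± 0.00478 → (0.004, 0.014).
With 95% confidence, each one-unit increase in fertilizer application rate is associated with a change of between 0.004 and 0.014 tonnes/ha in crop yield.

(0.004, 0.014)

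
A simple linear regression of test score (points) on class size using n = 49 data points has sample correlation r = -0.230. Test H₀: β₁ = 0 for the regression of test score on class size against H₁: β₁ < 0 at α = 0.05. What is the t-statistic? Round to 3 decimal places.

t = r·√(n − 2)/√(1 − r²) = -0.230·√47/√0.9471 = -1.620.
df = n − 2 = 47.
One-sided p ≈ 0.0559, which is ≥ 0.05, so fail to reject H₀.
The data do not give significant evidence of a linear association between class size and test score.

t = -1.620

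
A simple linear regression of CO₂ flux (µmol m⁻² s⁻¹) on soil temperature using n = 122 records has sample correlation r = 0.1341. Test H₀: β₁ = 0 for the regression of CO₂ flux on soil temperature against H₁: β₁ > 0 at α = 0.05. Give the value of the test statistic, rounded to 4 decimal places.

t = 1.4824

t = r·√(n − 2)/√(1 − r²) = 0.1341·√120/√0.982017 = 1.4824.
df = n − 2 = 120.
One-sided p ≈ 0.0704, which is ≥ 0.05, so fail to reject H₀.
The data do not give significant evidence of a linear association between soil temperature and CO₂ flux.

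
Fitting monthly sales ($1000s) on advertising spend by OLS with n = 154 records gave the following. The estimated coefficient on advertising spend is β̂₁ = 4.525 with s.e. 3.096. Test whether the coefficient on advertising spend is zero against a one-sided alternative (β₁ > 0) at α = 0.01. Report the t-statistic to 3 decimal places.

t = 1.462

H₀: β₁ = 0 vs H₁: β₁ > 0.
t = (β̂₁ − β₁⁰)/SE = 4.525 / 3.096 = 1.462.
df = n − 2 = 154 − 2 = 152.
One-sided p ≈ 0.0730, which is ≥ 0.01, so fail to reject H₀.
The data do not give significant evidence that the true slope on advertising spend is positive.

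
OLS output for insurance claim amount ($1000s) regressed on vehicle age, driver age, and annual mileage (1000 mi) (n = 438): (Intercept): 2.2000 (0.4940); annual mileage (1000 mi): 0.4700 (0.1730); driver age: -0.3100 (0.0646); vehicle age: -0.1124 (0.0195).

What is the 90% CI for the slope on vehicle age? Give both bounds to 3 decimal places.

Read off: b = -0.1124, SE = 0.0195 for vehicle age.
df = n − k − 1 = 438 − 3 − 1 = 434.
t* = t_{0.05, 434} = 1.648372.
Margin = t* × SE = 1.648372 × 0.0195 = 0.03214.
CI: -0.1124 ± 0.03214 → (-0.145, -0.080).

(-0.145, -0.080)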